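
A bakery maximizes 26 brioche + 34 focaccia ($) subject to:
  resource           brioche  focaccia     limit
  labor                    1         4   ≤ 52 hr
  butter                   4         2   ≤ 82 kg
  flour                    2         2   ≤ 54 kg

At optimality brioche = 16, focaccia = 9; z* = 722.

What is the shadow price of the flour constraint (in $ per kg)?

0

At the optimum: labor uses 52 of 52 (binding); butter uses 82 of 82 (binding); flour uses 50 of 54 (slack = 4).
Slack constraints have shadow price 0 (complementary slackness).
From A_Bᵀ y = c: 1·y_labor + 4·y_butter = 26; 4·y_labor + 2·y_butter = 34.
Solving: y_labor = 6, y_butter = 5.
Shadow price of flour = 0.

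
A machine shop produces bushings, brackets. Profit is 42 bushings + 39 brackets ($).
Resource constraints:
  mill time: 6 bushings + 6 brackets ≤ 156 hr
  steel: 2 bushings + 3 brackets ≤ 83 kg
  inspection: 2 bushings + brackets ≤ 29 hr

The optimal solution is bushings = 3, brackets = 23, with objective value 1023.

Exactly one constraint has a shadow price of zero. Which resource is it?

steel

mill time: 156/156 (binding)
steel: 75/83 (slack 8)
inspection: 29/29 (binding)
By complementary slackness, a constraint with positive slack has shadow price 0 → steel.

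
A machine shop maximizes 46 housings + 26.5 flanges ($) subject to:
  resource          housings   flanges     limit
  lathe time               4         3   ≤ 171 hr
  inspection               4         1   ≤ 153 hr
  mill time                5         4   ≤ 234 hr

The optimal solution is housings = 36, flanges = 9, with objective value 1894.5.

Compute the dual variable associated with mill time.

0

Check each constraint at x*: lathe time 171/171 (tight); inspection 153/153 (tight); mill time 216/234 (slack 18).
Slack constraints have shadow price 0 (complementary slackness).
From A_Bᵀ y = c: 4·y_lathe time + 4·y_inspection = 46; 3·y_lathe time + 1·y_inspection = 26.5.
This yields shadow prices y_lathe time = 7.5, y_inspection = 4.
Shadow price of mill time = 0.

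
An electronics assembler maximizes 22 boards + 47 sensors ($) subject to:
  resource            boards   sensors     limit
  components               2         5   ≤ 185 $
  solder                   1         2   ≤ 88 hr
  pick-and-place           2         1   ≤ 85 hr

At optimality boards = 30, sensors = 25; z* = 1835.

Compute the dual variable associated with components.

9

At the optimum: components uses 185 of 185 (binding); solder uses 80 of 88 (slack = 8); pick-and-place uses 85 of 85 (binding).
By complementary slackness, y = 0 for the non-binding constraint.
From A_Bᵀ y = c: 2·y_components + 2·y_pick-and-place = 22; 5·y_components + 1·y_pick-and-place = 47.
Solving: y_components = 9, y_pick-and-place = 2.
Shadow price of components = 9.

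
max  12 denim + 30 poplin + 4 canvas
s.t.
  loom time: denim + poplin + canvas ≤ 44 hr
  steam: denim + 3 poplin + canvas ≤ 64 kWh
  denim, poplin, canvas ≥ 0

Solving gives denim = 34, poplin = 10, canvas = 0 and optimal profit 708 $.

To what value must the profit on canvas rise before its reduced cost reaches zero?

12

At the optimum: loom time uses 44 of 44 (binding); steam uses 64 of 64 (binding).
From A_Bᵀ y = c: 1·y_loom time + 1·y_steam = 12; 1·y_loom time + 3·y_steam = 30.
This yields shadow prices y_loom time = 3, y_steam = 9.
canvas enters the basis when its profit ≥ yᵀa₃ = 3·1 + 9·1 = 12.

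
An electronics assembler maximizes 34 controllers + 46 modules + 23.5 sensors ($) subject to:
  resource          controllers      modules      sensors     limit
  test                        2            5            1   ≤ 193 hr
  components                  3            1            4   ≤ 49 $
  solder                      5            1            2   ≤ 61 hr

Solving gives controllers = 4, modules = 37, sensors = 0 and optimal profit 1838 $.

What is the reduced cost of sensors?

Check each constraint at x*: test 193/193 (tight); components 49/49 (tight); solder 57/61 (slack 4).
Slack constraints have shadow price 0 (complementary slackness).
Dual feasibility on the basic columns requires 2·y_test + 3·y_components = 34, 5·y_test + 1·y_components = 46.
→ y_test = 8 and y_components = 6.
Reduced cost of sensors: c₃ − yᵀa₃ = 23.5 − (8·1 + 6·4) = 23.5 − 32 = -8.5.

-8.5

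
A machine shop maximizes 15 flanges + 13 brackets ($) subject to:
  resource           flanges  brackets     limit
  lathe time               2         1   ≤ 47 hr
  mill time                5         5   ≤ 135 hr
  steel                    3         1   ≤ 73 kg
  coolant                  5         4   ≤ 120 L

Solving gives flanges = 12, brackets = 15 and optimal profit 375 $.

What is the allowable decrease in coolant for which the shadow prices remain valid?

12

Binding constraints: mill time, coolant. The basis is B = [[5,5],[5,4]] with det -5.
Per unit decrease in coolant, x* moves by d = (-1, 1).
The basis stays optimal until flanges reaches 0; allowable decrease = 12 L.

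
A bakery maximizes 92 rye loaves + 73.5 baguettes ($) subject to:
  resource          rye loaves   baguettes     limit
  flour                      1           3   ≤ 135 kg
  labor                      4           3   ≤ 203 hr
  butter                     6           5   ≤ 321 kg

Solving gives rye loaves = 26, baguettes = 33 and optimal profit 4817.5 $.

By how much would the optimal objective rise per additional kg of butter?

9

Binding: labor and butter. Non-binding: flour (10 unused).
Slack constraints have shadow price 0 (complementary slackness).
Dual feasibility on the basic columns requires 4·y_labor + 6·y_butter = 92, 3·y_labor + 5·y_butter = 73.5.
→ y_labor = 9.5 and y_butter = 9.
Shadow price of butter = 9.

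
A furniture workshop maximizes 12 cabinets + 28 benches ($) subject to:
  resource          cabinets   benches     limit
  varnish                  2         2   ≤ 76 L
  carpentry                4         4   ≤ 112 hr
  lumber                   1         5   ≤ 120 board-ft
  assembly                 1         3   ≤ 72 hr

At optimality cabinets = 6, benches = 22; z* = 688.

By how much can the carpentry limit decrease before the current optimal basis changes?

Binding constraints: carpentry, assembly. The basis is B = [[4,4],[1,3]] with det 8.
Per unit decrease in carpentry, x* moves by d = (-0.375, 0.125).
The basis stays optimal until cabinets reaches 0; allowable decrease = 16 hr.

16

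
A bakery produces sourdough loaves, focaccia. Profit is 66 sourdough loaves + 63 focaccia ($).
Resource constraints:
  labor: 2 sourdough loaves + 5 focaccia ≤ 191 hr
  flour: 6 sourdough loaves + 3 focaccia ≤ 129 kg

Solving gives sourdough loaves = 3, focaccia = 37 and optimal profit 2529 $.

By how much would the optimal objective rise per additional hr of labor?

7.5

Check each constraint at x*: labor 191/191 (tight); flour 129/129 (tight).
The binding rows give the dual system: 2·y_labor + 6·y_flour = 66 and 5·y_labor + 3·y_flour = 63.
→ y_labor = 7.5 and y_flour = 8.5.
Shadow price of labor = 7.5.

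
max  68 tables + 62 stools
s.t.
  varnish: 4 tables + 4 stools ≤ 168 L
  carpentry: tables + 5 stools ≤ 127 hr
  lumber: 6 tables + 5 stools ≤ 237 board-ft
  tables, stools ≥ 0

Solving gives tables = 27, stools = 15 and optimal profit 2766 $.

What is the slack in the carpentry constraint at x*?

25

carpentry used = 1·27 + 5·15 = 102; slack = 127 − 102 = 25.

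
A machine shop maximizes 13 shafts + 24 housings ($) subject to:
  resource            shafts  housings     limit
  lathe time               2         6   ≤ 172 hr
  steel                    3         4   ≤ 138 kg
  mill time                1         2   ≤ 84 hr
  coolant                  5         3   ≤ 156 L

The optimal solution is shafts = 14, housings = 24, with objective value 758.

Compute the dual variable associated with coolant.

Binding: lathe time and steel. Non-binding: mill time (22 unused), coolant (14 unused).
Slack constraints have shadow price 0 (complementary slackness).
Dual feasibility on the basic columns requires 2·y_lathe time + 3·y_steel = 13, 6·y_lathe time + 4·y_steel = 24.
→ y_lathe time = 2 and y_steel = 3.
Shadow price of coolant = 0.

0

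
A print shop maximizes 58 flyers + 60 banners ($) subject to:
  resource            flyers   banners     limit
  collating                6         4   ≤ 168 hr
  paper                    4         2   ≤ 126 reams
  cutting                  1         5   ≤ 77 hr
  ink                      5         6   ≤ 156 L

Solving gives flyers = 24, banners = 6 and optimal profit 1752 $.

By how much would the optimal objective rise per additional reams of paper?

0

Check each constraint at x*: collating 168/168 (tight); paper 108/126 (slack 18); cutting 54/77 (slack 23); ink 156/156 (tight).
By complementary slackness, y = 0 for the non-binding constraints.
The binding rows give the dual system: 6·y_collating + 5·y_ink = 58 and 4·y_collating + 6·y_ink = 60.
→ y_collating = 3 and y_ink = 8.
Shadow price of paper = 0.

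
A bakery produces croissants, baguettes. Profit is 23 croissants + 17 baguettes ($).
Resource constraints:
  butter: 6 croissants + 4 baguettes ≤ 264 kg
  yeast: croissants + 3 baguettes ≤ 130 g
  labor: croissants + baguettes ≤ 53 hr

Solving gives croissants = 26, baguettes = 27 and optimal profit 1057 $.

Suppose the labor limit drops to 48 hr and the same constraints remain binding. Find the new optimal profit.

At the optimum: butter uses 264 of 264 (binding); yeast uses 107 of 130 (slack = 23); labor uses 53 of 53 (binding).
Slack constraints have shadow price 0 (complementary slackness).
The binding rows give the dual system: 6·y_butter + 1·y_labor = 23 and 4·y_butter + 1·y_labor = 17.
This yields shadow prices y_butter = 3, y_labor = 5.
Δz = y_labor·Δb = 5 × (-5) = -25, so new z* = 1057 − 25 = 1032.

1032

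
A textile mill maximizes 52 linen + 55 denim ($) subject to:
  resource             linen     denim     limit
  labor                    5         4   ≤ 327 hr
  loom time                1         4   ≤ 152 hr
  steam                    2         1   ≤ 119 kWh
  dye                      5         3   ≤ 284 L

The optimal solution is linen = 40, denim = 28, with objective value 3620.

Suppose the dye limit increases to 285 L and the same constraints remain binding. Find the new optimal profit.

Binding: loom time and dye. Non-binding: labor (15 unused), steam (11 unused).
Since labor, steam are not tight, their duals are 0.
Dual feasibility on the basic columns requires 1·y_loom time + 5·y_dye = 52, 4·y_loom time + 3·y_dye = 55.
Solving: y_loom time = 7, y_dye = 9.
Δz = y_dye·Δb = 9 × (1) = 9, so new z* = 3620 + 9 = 3629.

3629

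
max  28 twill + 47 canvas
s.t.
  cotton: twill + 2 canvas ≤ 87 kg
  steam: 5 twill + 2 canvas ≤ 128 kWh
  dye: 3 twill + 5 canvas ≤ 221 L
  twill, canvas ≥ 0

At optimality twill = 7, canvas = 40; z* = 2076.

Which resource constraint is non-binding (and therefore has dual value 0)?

cotton: 87/87 (binding)
steam: 115/128 (slack 13)
dye: 221/221 (binding)
By complementary slackness, a constraint with positive slack has shadow price 0 → steam.

steam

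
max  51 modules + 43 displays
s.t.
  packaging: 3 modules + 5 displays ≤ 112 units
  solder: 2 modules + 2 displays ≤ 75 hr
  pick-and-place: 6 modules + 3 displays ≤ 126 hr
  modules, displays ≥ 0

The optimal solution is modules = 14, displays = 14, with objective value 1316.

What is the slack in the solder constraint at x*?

19

solder used = 2·14 + 2·14 = 56; slack = 75 − 56 = 19.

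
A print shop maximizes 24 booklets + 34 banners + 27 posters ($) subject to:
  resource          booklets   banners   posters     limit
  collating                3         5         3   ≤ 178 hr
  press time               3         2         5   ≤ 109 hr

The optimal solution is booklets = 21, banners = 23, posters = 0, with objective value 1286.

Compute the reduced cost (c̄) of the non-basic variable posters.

-1

Both collating and press time are binding at x*.
From A_Bᵀ y = c: 3·y_collating + 3·y_press time = 24; 5·y_collating + 2·y_press time = 34.
Solving: y_collating = 6, y_press time = 2.
Reduced cost of posters: c₃ − yᵀa₃ = 27 − (6·3 + 2·5) = 27 − 28 = -1.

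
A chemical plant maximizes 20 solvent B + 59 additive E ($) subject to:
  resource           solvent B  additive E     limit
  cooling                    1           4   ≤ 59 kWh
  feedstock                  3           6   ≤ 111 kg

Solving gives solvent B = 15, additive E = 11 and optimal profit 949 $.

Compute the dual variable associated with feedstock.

Both cooling and feedstock are binding at x*.
From A_Bᵀ y = c: 1·y_cooling + 3·y_feedstock = 20; 4·y_cooling + 6·y_feedstock = 59.
→ y_cooling = 9.5 and y_feedstock = 3.5.
Shadow price of feedstock = 3.5.

3.5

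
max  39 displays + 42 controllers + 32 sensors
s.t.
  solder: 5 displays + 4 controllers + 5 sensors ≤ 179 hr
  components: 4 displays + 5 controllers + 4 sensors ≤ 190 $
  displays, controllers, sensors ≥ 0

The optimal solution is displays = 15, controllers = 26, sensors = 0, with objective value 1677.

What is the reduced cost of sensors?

Check each constraint at x*: solder 179/179 (tight); components 190/190 (tight).
The binding rows give the dual system: 5·y_solder + 4·y_components = 39 and 4·y_solder + 5·y_components = 42.
Solving: y_solder = 3, y_components = 6.
Reduced cost of sensors: c₃ − yᵀa₃ = 32 − (3·5 + 6·4) = 32 − 39 = -7.

-7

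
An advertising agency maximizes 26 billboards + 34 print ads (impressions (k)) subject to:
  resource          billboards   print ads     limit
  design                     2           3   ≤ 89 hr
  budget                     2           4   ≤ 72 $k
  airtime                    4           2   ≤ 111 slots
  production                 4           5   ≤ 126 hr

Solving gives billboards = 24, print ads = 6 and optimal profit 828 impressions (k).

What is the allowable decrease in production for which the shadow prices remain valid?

36

Binding constraints: budget, production. The basis is B = [[2,4],[4,5]] with det -6.
Per unit decrease in production, x* moves by d = (-0.6667, 0.3333).
The basis stays optimal until billboards reaches 0; allowable decrease = 36 hr.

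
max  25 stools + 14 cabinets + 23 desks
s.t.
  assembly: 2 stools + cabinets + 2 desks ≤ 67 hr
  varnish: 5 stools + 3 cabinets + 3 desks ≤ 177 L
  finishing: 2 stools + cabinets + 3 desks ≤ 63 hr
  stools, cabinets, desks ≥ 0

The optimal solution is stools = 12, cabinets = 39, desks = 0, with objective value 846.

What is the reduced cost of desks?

-1

Binding: varnish and finishing. Non-binding: assembly (4 unused).
By complementary slackness, y = 0 for the non-binding constraint.
From A_Bᵀ y = c: 5·y_varnish + 2·y_finishing = 25; 3·y_varnish + 1·y_finishing = 14.
→ y_varnish = 3 and y_finishing = 5.
Reduced cost of desks: c₃ − yᵀa₃ = 23 − (3·3 + 5·3) = 23 − 24 = -1.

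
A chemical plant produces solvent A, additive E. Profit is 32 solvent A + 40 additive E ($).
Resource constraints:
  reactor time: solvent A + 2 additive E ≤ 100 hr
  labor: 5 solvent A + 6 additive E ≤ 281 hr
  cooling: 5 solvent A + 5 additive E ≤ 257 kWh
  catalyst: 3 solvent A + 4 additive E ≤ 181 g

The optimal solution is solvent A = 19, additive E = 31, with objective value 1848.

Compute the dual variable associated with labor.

Binding: labor and catalyst. Non-binding: reactor time (19 unused), cooling (7 unused).
Slack constraints have shadow price 0 (complementary slackness).
From A_Bᵀ y = c: 5·y_labor + 3·y_catalyst = 32; 6·y_labor + 4·y_catalyst = 40.
→ y_labor = 4 and y_catalyst = 4.
Shadow price of labor = 4.

4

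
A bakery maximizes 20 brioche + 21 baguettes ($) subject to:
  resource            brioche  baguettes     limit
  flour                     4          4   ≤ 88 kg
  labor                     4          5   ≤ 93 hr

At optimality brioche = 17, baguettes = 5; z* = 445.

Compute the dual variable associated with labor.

Check each constraint at x*: flour 88/88 (tight); labor 93/93 (tight).
From A_Bᵀ y = c: 4·y_flour + 4·y_labor = 20; 4·y_flour + 5·y_labor = 21.
Solving: y_flour = 4, y_labor = 1.
Shadow price of labor = 1.

1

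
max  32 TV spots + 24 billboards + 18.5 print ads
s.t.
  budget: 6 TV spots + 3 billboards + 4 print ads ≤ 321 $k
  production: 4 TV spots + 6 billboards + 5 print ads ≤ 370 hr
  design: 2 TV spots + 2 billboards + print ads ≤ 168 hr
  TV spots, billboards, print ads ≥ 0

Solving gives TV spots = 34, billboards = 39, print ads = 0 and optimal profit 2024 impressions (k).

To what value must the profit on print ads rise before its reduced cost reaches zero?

26

Binding: budget and production. Non-binding: design (22 unused).
By complementary slackness, y = 0 for the non-binding constraint.
Dual feasibility on the basic columns requires 6·y_budget + 4·y_production = 32, 3·y_budget + 6·y_production = 24.
This yields shadow prices y_budget = 4, y_production = 2.
print ads enters the basis when its profit ≥ yᵀa₃ = 4·4 + 2·5 = 26.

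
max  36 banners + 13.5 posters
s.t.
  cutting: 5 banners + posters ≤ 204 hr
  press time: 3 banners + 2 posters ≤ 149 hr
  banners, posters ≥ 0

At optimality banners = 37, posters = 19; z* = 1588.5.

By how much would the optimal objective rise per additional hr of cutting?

Check each constraint at x*: cutting 204/204 (tight); press time 149/149 (tight).
From A_Bᵀ y = c: 5·y_cutting + 3·y_press time = 36; 1·y_cutting + 2·y_press time = 13.5.
This yields shadow prices y_cutting = 4.5, y_press time = 4.5.
Shadow price of cutting = 4.5.

4.5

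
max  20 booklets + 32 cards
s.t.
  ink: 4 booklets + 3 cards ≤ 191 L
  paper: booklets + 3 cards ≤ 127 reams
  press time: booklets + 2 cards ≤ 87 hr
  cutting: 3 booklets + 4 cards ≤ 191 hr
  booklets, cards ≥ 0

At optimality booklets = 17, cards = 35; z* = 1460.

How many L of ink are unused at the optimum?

ink used = 4·17 + 3·35 = 173; slack = 191 − 173 = 18.

18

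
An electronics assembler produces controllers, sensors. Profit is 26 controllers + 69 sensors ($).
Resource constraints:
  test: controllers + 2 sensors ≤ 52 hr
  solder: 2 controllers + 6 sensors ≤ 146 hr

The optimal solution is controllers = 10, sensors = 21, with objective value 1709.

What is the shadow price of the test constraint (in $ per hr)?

At the optimum: test uses 52 of 52 (binding); solder uses 146 of 146 (binding).
From A_Bᵀ y = c: 1·y_test + 2·y_solder = 26; 2·y_test + 6·y_solder = 69.
Solving: y_test = 9, y_solder = 8.5.
Shadow price of test = 9.

9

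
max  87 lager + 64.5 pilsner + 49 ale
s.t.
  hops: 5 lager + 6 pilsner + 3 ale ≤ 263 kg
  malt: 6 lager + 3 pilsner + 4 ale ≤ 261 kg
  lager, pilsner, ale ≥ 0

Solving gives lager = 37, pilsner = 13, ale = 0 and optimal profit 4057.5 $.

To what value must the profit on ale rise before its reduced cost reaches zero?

Both hops and malt are binding at x*.
Dual feasibility on the basic columns requires 5·y_hops + 6·y_malt = 87, 6·y_hops + 3·y_malt = 64.5.
This yields shadow prices y_hops = 6, y_malt = 9.5.
ale enters the basis when its profit ≥ yᵀa₃ = 6·3 + 9.5·4 = 56.

56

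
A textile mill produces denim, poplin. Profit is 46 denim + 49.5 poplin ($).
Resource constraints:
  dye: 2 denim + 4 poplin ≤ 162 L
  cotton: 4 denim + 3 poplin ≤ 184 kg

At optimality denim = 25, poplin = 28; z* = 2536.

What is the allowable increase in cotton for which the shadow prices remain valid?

Binding constraints: dye, cotton. The basis is B = [[2,4],[4,3]] with det -10.
Per unit increase in cotton, x* moves by d = (0.4, -0.2).
The basis stays optimal until poplin reaches 0; allowable increase = 140 kg.

140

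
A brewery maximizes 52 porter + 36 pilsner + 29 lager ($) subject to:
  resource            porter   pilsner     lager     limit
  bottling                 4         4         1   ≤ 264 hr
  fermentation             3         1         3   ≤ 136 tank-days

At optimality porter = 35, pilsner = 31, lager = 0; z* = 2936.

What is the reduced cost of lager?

-2

Both bottling and fermentation are binding at x*.
Dual feasibility on the basic columns requires 4·y_bottling + 3·y_fermentation = 52, 4·y_bottling + 1·y_fermentation = 36.
This yields shadow prices y_bottling = 7, y_fermentation = 8.
Reduced cost of lager: c₃ − yᵀa₃ = 29 − (7·1 + 8·3) = 29 − 31 = -2.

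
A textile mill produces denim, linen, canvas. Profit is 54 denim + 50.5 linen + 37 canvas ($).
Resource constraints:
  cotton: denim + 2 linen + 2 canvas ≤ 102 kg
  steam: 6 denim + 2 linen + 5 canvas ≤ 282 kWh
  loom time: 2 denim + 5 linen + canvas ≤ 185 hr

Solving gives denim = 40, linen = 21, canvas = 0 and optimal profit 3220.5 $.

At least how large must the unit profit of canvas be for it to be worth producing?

40

Binding: steam and loom time. Non-binding: cotton (20 unused).
Since cotton is not tight, its dual is 0.
Dual feasibility on the basic columns requires 6·y_steam + 2·y_loom time = 54, 2·y_steam + 5·y_loom time = 50.5.
This yields shadow prices y_steam = 6.5, y_loom time = 7.5.
canvas enters the basis when its profit ≥ yᵀa₃ = 6.5·5 + 7.5·1 = 40.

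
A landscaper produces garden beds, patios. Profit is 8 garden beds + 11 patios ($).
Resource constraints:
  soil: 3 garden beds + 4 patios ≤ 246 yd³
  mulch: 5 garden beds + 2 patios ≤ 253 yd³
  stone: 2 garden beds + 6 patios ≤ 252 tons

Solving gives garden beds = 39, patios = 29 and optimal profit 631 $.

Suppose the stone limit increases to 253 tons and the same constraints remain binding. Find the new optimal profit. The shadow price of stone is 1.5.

Δb = 1, so new z* = 631 + (1.5)·(1) = 631 + 1.5 = 632.5.

632.5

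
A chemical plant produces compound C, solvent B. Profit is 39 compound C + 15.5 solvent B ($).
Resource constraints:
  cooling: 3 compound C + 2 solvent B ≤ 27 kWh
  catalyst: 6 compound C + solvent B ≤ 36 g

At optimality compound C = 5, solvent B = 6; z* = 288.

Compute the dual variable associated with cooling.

6

Both cooling and catalyst are binding at x*.
From A_Bᵀ y = c: 3·y_cooling + 6·y_catalyst = 39; 2·y_cooling + 1·y_catalyst = 15.5.
→ y_cooling = 6 and y_catalyst = 3.5.
Shadow price of cooling = 6.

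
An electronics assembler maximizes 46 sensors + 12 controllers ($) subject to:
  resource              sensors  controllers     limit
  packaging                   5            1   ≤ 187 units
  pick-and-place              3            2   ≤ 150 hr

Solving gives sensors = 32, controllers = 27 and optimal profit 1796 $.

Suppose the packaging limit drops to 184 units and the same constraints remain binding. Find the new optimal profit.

Both packaging and pick-and-place are binding at x*.
From A_Bᵀ y = c: 5·y_packaging + 3·y_pick-and-place = 46; 1·y_packaging + 2·y_pick-and-place = 12.
→ y_packaging = 8 and y_pick-and-place = 2.
Δz = y_packaging·Δb = 8 × (-3) = -24, so new z* = 1796 − 24 = 1772.

1772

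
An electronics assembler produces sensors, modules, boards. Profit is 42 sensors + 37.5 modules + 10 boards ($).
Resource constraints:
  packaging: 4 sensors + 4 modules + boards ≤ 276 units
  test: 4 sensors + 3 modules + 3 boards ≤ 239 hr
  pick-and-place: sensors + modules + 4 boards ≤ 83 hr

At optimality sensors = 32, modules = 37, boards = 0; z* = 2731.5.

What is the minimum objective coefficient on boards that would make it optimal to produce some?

19.5

Check each constraint at x*: packaging 276/276 (tight); test 239/239 (tight); pick-and-place 69/83 (slack 14).
Since pick-and-place is not tight, its dual is 0.
The binding rows give the dual system: 4·y_packaging + 4·y_test = 42 and 4·y_packaging + 3·y_test = 37.5.
→ y_packaging = 6 and y_test = 4.5.
boards enters the basis when its profit ≥ yᵀa₃ = 6·1 + 4.5·3 = 19.5.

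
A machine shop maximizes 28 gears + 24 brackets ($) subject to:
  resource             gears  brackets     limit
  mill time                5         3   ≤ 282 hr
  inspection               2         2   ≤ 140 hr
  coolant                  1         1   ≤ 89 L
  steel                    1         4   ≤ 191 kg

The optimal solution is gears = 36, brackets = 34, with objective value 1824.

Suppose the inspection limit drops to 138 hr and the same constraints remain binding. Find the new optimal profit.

1806

Binding: mill time and inspection. Non-binding: coolant (19 unused), steel (19 unused).
Slack constraints have shadow price 0 (complementary slackness).
Dual feasibility on the basic columns requires 5·y_mill time + 2·y_inspection = 28, 3·y_mill time + 2·y_inspection = 24.
→ y_mill time = 2 and y_inspection = 9.
Δz = y_inspection·Δb = 9 × (-2) = -18, so new z* = 1824 − 18 = 1806.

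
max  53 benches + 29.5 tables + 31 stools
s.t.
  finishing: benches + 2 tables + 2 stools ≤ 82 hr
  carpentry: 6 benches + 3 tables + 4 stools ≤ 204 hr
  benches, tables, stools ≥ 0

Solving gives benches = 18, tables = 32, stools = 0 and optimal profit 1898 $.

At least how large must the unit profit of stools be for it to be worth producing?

Both finishing and carpentry are binding at x*.
Dual feasibility on the basic columns requires 1·y_finishing + 6·y_carpentry = 53, 2·y_finishing + 3·y_carpentry = 29.5.
This yields shadow prices y_finishing = 2, y_carpentry = 8.5.
stools enters the basis when its profit ≥ yᵀa₃ = 2·2 + 8.5·4 = 38.

38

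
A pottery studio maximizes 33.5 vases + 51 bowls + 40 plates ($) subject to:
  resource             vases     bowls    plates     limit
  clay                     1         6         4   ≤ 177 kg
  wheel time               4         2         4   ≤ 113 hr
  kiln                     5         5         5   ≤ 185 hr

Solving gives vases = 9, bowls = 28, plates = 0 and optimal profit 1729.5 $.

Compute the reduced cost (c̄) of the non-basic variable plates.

Check each constraint at x*: clay 177/177 (tight); wheel time 92/113 (slack 21); kiln 185/185 (tight).
Since wheel time is not tight, its dual is 0.
Dual feasibility on the basic columns requires 1·y_clay + 5·y_kiln = 33.5, 6·y_clay + 5·y_kiln = 51.
This yields shadow prices y_clay = 3.5, y_kiln = 6.
Reduced cost of plates: c₃ − yᵀa₃ = 40 − (3.5·4 + 6·5) = 40 − 44 = -4.

-4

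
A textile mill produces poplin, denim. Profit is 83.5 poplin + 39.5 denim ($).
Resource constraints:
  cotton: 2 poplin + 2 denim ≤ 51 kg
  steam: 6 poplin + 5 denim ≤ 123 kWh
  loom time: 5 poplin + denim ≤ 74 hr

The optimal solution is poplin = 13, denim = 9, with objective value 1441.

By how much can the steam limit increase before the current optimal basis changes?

16.625

Binding constraints: steam, loom time. The basis is B = [[6,5],[5,1]] with det -19.
Per unit increase in steam, x* moves by d = (-0.0526, 0.2632).
The basis stays optimal until cotton becomes binding; allowable increase = 16.625 kWh.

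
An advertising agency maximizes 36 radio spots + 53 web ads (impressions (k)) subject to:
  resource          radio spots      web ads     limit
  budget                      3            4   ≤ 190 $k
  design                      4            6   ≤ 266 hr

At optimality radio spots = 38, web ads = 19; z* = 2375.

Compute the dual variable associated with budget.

At the optimum: budget uses 190 of 190 (binding); design uses 266 of 266 (binding).
From A_Bᵀ y = c: 3·y_budget + 4·y_design = 36; 4·y_budget + 6·y_design = 53.
This yields shadow prices y_budget = 2, y_design = 7.5.
Shadow price of budget = 2.

2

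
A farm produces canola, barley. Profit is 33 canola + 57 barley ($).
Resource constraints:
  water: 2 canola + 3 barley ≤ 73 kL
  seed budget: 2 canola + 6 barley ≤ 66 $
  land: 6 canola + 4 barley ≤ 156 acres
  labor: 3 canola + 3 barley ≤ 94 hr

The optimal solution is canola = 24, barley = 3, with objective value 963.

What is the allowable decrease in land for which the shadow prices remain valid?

112

Binding constraints: seed budget, land. The basis is B = [[2,6],[6,4]] with det -28.
Per unit decrease in land, x* moves by d = (-0.2143, 0.0714).
The basis stays optimal until canola reaches 0; allowable decrease = 112 acres.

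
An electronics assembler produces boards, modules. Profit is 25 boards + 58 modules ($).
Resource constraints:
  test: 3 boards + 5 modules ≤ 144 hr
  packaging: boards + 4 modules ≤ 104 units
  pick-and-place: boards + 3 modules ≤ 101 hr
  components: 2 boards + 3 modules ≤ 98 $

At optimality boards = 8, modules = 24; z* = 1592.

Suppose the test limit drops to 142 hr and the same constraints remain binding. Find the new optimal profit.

1580

At the optimum: test uses 144 of 144 (binding); packaging uses 104 of 104 (binding); pick-and-place uses 80 of 101 (slack = 21); components uses 88 of 98 (slack = 10).
Slack constraints have shadow price 0 (complementary slackness).
From A_Bᵀ y = c: 3·y_test + 1·y_packaging = 25; 5·y_test + 4·y_packaging = 58.
Solving: y_test = 6, y_packaging = 7.
Δz = y_test·Δb = 6 × (-2) = -12, so new z* = 1592 − 12 = 1580.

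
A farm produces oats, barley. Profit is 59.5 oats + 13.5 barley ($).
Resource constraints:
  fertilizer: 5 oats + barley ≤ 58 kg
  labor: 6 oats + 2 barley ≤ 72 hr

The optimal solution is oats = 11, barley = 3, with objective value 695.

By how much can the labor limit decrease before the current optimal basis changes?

Binding constraints: fertilizer, labor. The basis is B = [[5,1],[6,2]] with det 4.
Per unit decrease in labor, x* moves by d = (0.25, -1.25).
The basis stays optimal until barley reaches 0; allowable decrease = 2.4 hr.

2.4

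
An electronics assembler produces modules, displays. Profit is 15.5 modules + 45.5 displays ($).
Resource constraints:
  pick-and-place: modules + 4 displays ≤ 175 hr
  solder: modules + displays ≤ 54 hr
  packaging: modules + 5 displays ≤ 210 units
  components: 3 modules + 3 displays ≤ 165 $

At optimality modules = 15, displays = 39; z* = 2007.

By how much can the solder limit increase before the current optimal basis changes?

Binding constraints: solder, packaging. The basis is B = [[1,1],[1,5]] with det 4.
Per unit increase in solder, x* moves by d = (1.25, -0.25).
The basis stays optimal until components becomes binding; allowable increase = 1 hr.

1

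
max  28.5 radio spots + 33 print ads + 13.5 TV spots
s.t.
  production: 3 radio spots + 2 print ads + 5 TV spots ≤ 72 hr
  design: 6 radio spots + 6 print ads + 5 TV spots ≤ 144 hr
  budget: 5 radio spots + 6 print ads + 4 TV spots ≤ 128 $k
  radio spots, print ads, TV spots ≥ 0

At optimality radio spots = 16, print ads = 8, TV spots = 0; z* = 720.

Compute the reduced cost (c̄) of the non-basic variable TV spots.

-9.5

Check each constraint at x*: production 64/72 (slack 8); design 144/144 (tight); budget 128/128 (tight).
Since production is not tight, its dual is 0.
The binding rows give the dual system: 6·y_design + 5·y_budget = 28.5 and 6·y_design + 6·y_budget = 33.
→ y_design = 1 and y_budget = 4.5.
Reduced cost of TV spots: c₃ − yᵀa₃ = 13.5 − (1·5 + 4.5·4) = 13.5 − 23 = -9.5.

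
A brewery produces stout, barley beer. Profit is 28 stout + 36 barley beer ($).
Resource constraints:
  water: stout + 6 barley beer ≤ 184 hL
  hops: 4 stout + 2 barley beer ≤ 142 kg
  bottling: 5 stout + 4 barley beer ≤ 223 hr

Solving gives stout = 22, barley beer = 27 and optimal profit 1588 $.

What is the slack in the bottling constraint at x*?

bottling used = 5·22 + 4·27 = 218; slack = 223 − 218 = 5.

5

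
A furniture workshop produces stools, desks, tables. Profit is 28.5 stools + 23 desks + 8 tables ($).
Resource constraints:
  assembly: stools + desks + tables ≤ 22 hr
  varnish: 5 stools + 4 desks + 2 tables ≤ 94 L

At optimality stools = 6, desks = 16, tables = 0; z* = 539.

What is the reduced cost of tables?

Both assembly and varnish are binding at x*.
From A_Bᵀ y = c: 1·y_assembly + 5·y_varnish = 28.5; 1·y_assembly + 4·y_varnish = 23.
Solving: y_assembly = 1, y_varnish = 5.5.
Reduced cost of tables: c₃ − yᵀa₃ = 8 − (1·1 + 5.5·2) = 8 − 12 = -4.

-4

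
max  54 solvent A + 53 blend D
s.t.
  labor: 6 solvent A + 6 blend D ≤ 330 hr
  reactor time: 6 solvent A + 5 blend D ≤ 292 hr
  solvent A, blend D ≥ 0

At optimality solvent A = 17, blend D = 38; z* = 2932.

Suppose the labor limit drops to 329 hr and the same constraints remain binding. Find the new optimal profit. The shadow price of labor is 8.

Δb = -1, so new z* = 2932 + (8)·(-1) = 2932 − 8 = 2924.

2924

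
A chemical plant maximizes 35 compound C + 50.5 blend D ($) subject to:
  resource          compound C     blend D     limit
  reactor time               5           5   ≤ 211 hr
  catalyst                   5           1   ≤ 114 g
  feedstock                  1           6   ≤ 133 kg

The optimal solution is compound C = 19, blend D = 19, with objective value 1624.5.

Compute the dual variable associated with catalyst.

Check each constraint at x*: reactor time 190/211 (slack 21); catalyst 114/114 (tight); feedstock 133/133 (tight).
Slack constraints have shadow price 0 (complementary slackness).
The binding rows give the dual system: 5·y_catalyst + 1·y_feedstock = 35 and 1·y_catalyst + 6·y_feedstock = 50.5.
Solving: y_catalyst = 5.5, y_feedstock = 7.5.
Shadow price of catalyst = 5.5.

5.5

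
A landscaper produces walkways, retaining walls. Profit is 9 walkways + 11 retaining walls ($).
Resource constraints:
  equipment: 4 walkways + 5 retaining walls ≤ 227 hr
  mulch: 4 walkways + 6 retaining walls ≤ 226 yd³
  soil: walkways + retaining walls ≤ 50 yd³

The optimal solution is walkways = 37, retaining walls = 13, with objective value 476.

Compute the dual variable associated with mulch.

At the optimum: equipment uses 213 of 227 (slack = 14); mulch uses 226 of 226 (binding); soil uses 50 of 50 (binding).
By complementary slackness, y = 0 for the non-binding constraint.
From A_Bᵀ y = c: 4·y_mulch + 1·y_soil = 9; 6·y_mulch + 1·y_soil = 11.
This yields shadow prices y_mulch = 1, y_soil = 5.
Shadow price of mulch = 1.

1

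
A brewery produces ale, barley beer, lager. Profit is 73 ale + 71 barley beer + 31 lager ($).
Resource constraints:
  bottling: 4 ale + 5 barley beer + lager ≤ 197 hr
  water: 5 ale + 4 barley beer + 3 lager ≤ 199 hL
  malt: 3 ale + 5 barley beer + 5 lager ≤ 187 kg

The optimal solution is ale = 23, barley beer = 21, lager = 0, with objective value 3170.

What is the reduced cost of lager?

-3

Check each constraint at x*: bottling 197/197 (tight); water 199/199 (tight); malt 174/187 (slack 13).
By complementary slackness, y = 0 for the non-binding constraint.
The binding rows give the dual system: 4·y_bottling + 5·y_water = 73 and 5·y_bottling + 4·y_water = 71.
This yields shadow prices y_bottling = 7, y_water = 9.
Reduced cost of lager: c₃ − yᵀa₃ = 31 − (7·1 + 9·3) = 31 − 34 = -3.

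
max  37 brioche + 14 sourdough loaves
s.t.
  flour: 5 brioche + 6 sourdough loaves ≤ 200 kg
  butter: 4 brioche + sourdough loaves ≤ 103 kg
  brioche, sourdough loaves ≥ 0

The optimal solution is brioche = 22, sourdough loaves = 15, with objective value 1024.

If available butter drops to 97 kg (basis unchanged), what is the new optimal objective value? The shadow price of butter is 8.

Δb = -6, so new z* = 1024 + (8)·(-6) = 1024 − 48 = 976.

976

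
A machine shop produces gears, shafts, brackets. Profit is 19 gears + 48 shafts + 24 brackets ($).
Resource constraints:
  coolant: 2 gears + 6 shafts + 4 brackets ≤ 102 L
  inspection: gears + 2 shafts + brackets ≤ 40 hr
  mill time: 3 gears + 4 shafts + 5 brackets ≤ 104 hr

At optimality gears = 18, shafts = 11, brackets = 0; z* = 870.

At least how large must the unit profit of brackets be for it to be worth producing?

29

Binding: coolant and inspection. Non-binding: mill time (6 unused).
Slack constraints have shadow price 0 (complementary slackness).
From A_Bᵀ y = c: 2·y_coolant + 1·y_inspection = 19; 6·y_coolant + 2·y_inspection = 48.
→ y_coolant = 5 and y_inspection = 9.
brackets enters the basis when its profit ≥ yᵀa₃ = 5·4 + 9·1 = 29.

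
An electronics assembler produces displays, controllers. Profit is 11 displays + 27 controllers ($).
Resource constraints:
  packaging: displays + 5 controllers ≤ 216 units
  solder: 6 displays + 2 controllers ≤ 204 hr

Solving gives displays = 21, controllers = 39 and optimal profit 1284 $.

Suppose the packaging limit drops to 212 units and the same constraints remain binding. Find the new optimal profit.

Check each constraint at x*: packaging 216/216 (tight); solder 204/204 (tight).
Dual feasibility on the basic columns requires 1·y_packaging + 6·y_solder = 11, 5·y_packaging + 2·y_solder = 27.
This yields shadow prices y_packaging = 5, y_solder = 1.
Δz = y_packaging·Δb = 5 × (-4) = -20, so new z* = 1284 − 20 = 1264.

1264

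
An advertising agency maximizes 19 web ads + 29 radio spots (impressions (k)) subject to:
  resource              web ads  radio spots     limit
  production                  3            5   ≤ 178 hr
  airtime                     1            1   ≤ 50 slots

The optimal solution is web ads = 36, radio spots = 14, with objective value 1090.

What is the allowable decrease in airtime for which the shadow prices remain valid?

Binding constraints: production, airtime. The basis is B = [[3,5],[1,1]] with det -2.
Per unit decrease in airtime, x* moves by d = (-2.5, 1.5).
The basis stays optimal until web ads reaches 0; allowable decrease = 14.4 slots.

14.4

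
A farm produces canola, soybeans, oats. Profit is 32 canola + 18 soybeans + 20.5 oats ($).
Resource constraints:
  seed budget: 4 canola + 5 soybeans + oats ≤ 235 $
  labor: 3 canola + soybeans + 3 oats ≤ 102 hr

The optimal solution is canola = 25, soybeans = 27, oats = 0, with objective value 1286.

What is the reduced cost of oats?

-5.5

Both seed budget and labor are binding at x*.
From A_Bᵀ y = c: 4·y_seed budget + 3·y_labor = 32; 5·y_seed budget + 1·y_labor = 18.
Solving: y_seed budget = 2, y_labor = 8.
Reduced cost of oats: c₃ − yᵀa₃ = 20.5 − (2·1 + 8·3) = 20.5 − 26 = -5.5.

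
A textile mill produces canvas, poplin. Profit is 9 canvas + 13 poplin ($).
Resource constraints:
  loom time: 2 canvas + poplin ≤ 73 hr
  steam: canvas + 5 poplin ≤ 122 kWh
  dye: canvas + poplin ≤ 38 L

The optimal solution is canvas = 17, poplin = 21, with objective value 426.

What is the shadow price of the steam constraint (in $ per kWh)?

Binding: steam and dye. Non-binding: loom time (18 unused).
By complementary slackness, y = 0 for the non-binding constraint.
The binding rows give the dual system: 1·y_steam + 1·y_dye = 9 and 5·y_steam + 1·y_dye = 13.
Solving: y_steam = 1, y_dye = 8.
Shadow price of steam = 1.

1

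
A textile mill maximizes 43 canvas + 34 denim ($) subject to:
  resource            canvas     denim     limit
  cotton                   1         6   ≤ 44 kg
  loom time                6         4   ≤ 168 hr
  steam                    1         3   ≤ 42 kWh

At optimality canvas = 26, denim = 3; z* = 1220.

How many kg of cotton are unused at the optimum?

0

cotton used = 1·26 + 6·3 = 44; slack = 44 − 44 = 0.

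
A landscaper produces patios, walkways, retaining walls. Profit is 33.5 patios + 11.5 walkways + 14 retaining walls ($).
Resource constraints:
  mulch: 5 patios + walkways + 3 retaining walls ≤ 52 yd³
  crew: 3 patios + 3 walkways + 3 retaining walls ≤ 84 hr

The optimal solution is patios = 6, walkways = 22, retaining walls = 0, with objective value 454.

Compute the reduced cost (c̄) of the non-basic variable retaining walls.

-8.5

At the optimum: mulch uses 52 of 52 (binding); crew uses 84 of 84 (binding).
The binding rows give the dual system: 5·y_mulch + 3·y_crew = 33.5 and 1·y_mulch + 3·y_crew = 11.5.
→ y_mulch = 5.5 and y_crew = 2.
Reduced cost of retaining walls: c₃ − yᵀa₃ = 14 − (5.5·3 + 2·3) = 14 − 22.5 = -8.5.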